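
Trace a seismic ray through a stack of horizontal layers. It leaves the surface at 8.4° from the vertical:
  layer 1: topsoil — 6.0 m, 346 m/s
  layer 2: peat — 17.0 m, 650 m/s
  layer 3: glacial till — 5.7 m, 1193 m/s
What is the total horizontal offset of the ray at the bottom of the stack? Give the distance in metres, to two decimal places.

9.06 m

p = sin θ₁/V₁ = sin 8.4°/346 = 4.2221e-04 s/m is conserved through the stack.
Layer 1: θ = 8.40°; offset = 6.0·tan 8.40° = 0.8860 m.
Layer 2: sin θ = p·650 = 0.2744 → θ = 15.93°; offset = 17.0·tan 15.93° = 4.8516 m.
Layer 3: sin θ = p·1193 = 0.5037 → θ = 30.24°; offset = 5.7·tan 30.24° = 3.3234 m.
Summing the layer offsets gives 9.0611 m.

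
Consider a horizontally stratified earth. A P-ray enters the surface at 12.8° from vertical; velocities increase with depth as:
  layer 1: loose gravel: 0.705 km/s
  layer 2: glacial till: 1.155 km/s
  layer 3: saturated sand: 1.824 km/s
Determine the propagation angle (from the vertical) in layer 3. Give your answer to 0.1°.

Ray parameter p = sin 12.8° / 0.705 = 3.1425e-01 s/km.
sin θ_3 = p·V_3 = 3.1425e-01 × 1.824 = 0.5732.
θ_3 = 34.97° from the vertical.

35.0°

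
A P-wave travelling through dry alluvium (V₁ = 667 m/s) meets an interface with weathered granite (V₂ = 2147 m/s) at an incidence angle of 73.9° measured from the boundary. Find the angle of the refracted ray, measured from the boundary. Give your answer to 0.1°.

26.8°

Angle from the normal: 90° − 73.9° = 16.1°.
sin θ₁/V₁ = sin θ₂/V₂ ⇒ sin θ₂ = 2147·sin 16.1°/667 = 2147·0.2773/667 = 0.8926.
θ₂ = sin⁻¹(0.8926) = 63.21° (from vertical).
From the interface: 90° − 63.21° = 26.79°.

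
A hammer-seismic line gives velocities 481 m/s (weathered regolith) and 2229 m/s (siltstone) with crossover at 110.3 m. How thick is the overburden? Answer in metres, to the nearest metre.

x_cross = 2h·√((V₂+V₁)/(V₂−V₁)) → h = x_cross / (2·√((V₂+V₁)/(V₂−V₁))).
√((V₂+V₁)/(V₂−V₁)) = √((2229+481)/(2229−481)) = 1.2451.
h = 110.3 / (2·1.2451) = 44.29 m.

44 m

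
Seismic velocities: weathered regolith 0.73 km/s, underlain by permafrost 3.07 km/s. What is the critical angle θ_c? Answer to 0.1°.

Critical incidence: sin θ_c = V₁/V₂ = 0.73/3.07 = 0.2378.
θ_c = arcsin 0.2378 = 13.76°.

13.8°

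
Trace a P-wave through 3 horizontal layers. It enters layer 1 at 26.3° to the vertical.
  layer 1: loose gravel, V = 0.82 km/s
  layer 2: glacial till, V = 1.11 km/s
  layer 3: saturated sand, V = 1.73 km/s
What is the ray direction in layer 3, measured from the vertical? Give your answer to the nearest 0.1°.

69.2°

Ray parameter p = sin 26.3° / 0.82 = 5.4033e-01 s/km.
sin θ_3 = p·V_3 = 5.4033e-01 × 1.73 = 0.9348.
θ_3 = arcsin 0.9348 = 69.19°.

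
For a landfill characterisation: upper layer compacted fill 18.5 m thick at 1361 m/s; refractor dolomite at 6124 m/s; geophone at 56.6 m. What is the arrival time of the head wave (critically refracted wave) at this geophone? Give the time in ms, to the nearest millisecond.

θ_c = arcsin(V₁/V₂) = arcsin(1361/6124) = 12.84°, cos θ_c = 0.9750.
Intercept time tᵢ = 2h cos θ_c / V₁ = 2·18.5·0.9750/1361 = 0.02651 s.
t = x/V₂ + tᵢ = 56.6/6124 + 0.02651 = 0.03575 s.

36 ms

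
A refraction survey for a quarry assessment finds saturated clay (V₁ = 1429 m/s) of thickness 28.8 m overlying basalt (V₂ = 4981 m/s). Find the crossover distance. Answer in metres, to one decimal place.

77.4 m

θ_c = arcsin(1429/4981) = 16.67°, so cos θ_c = 0.9580 and tᵢ = 2h cos θ_c/V₁ = 0.0386 s.
At crossover x/V₁ = x/V₂ + tᵢ ⇒ x = tᵢ/(1/V₁ − 1/V₂) = 0.03861/(6.9979e-04 − 2.0076e-04) = 77.38 m.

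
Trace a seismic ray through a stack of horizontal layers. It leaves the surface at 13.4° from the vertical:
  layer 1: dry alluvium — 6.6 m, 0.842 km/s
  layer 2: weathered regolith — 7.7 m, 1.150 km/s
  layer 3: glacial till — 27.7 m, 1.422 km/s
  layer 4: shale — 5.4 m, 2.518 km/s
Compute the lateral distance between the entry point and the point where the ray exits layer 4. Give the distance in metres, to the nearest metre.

Apply Snell's law at each interface; in layer i the horizontal offset is hᵢ·tan θᵢ.
Layer 1: θ = 13.40°; offset = 6.6·tan 13.40° = 1.572 m.
Layer 2: sin θ = 1.150·sin 13.4°/0.842 = 0.3165, θ = 18.45°; offset = 7.7·tan 18.45° = 2.569 m.
Layer 3: sin θ = 1.422·sin 13.4°/0.842 = 0.3914, θ = 23.04°; offset = 27.7·tan 23.04° = 11.781 m.
Layer 4: sin θ = 2.518·sin 13.4°/0.842 = 0.6930, θ = 43.87°; offset = 5.4·tan 43.87° = 5.191 m.
Total horizontal offset = 21.114 m.

21 m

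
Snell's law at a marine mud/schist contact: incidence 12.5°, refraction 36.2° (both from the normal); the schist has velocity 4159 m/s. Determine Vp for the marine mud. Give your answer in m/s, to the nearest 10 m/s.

1520 m/s

sin 12.5° = 0.2164; sin 36.2° = 0.5906.
V₁ = V₂·(sin θ₁/sin θ₂) = 4159·(0.2164/0.5906) = 1524.15 m/s.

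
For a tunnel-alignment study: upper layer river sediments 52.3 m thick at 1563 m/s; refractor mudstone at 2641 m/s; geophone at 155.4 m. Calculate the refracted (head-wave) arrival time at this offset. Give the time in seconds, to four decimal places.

0.1128 s

t = x/V₂ + 2h·√(V₂²−V₁²)/(V₁V₂).
√(V₂²−V₁²) = √(2641²−1563²) = 2128.8 m/s; delay term = 2·52.3·2128.8/(1563·2641) = 0.05394 s.
t = 155.4/2641 + 0.05394 = 0.11279 s.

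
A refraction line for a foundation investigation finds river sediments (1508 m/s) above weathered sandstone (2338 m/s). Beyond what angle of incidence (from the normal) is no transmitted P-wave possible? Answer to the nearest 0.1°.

40.2°

Critical incidence: sin θ_c = V₁/V₂ = 1508/2338 = 0.6450.
θ_c = arcsin 0.6450 = 40.17°.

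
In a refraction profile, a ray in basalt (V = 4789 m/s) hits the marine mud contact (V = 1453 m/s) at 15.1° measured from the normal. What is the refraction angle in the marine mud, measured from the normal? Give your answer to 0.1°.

4.5°

sin θ₁/V₁ = sin θ₂/V₂ ⇒ sin θ₂ = 1453·sin 15.1°/4789 = 1453·0.2605/4789 = 0.0790.
θ₂ = arcsin 0.0790 = 4.53° from the normal.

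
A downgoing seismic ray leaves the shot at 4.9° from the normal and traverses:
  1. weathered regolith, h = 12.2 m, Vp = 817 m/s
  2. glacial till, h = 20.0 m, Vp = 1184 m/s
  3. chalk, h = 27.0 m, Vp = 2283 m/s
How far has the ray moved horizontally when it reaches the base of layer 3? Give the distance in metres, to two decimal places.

Apply Snell's law at each interface; in layer i the horizontal offset is hᵢ·tan θᵢ.
Layer 1: θ = 4.90°; offset = 12.2·tan 4.90° = 1.0459 m.
Layer 2: sin θ = 1184·sin 4.9°/817 = 0.1238, θ = 7.11°; offset = 20.0·tan 7.11° = 2.4949 m.
Layer 3: sin θ = 2283·sin 4.9°/817 = 0.2387, θ = 13.81°; offset = 27.0·tan 13.81° = 6.6363 m.
Σ offsets = 10.1772 m.

10.18 m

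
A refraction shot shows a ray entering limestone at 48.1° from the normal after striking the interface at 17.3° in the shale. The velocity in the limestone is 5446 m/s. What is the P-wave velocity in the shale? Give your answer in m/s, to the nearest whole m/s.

Snell's law: sin 17.3°/V₁ = sin 48.1°/V₂.
V₁ = V₂·sin 17.3°/sin 48.1° = 5446 × 0.3995 = 2175.84 m/s.

2176 m/s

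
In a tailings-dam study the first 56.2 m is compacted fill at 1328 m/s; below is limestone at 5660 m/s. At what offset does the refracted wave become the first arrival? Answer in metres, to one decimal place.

142.8 m

x_cross = 2h·√((V₂+V₁)/(V₂−V₁)).
(V₂+V₁)/(V₂−V₁) = (5660+1328)/(5660−1328) = 1.6131; √ = 1.2701.
x_cross = 2·56.2·1.2701 = 142.76 m.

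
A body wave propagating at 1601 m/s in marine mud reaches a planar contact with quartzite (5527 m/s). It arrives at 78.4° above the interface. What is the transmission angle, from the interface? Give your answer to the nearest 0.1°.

Angle from the normal: 90° − 78.4° = 11.6°.
sin θ₁/V₁ = sin θ₂/V₂ ⇒ sin θ₂ = 5527·sin 11.6°/1601 = 5527·0.2011/1601 = 0.6942.
θ₂ = arcsin 0.6942 = 43.96° from the normal.
From the interface: 90° − 43.96° = 46.04°.

46.0°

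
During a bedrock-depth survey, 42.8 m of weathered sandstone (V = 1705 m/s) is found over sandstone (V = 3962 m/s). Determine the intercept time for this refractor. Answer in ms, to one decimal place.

θ_c = arcsin(V₁/V₂) = arcsin(1705/3962) = 25.49°; cos θ_c = 0.9027.
tᵢ = 2h·cos θ_c / V₁ = 2·42.8·0.9027 / 1705 = 0.04532 s.

45.3 ms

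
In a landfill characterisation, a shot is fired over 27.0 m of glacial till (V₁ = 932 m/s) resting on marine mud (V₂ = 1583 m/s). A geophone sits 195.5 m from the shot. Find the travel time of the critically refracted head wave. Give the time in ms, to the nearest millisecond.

t = x/V₂ + 2h·√(V₂²−V₁²)/(V₁V₂).
√(V₂²−V₁²) = √(1583²−932²) = 1279.6 m/s; delay term = 2·27.0·1279.6/(932·1583) = 0.04683 s.
t = 195.5/1583 + 0.04683 = 0.17033 s.

170 ms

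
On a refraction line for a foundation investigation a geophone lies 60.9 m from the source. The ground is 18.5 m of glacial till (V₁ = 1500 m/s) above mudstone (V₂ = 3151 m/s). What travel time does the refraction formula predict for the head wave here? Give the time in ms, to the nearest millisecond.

θ_c = arcsin(V₁/V₂) = arcsin(1500/3151) = 28.43°, cos θ_c = 0.8794.
Intercept time tᵢ = 2h cos θ_c / V₁ = 2·18.5·0.8794/1500 = 0.02169 s.
t = x/V₂ + tᵢ = 60.9/3151 + 0.02169 = 0.04102 s.

41 ms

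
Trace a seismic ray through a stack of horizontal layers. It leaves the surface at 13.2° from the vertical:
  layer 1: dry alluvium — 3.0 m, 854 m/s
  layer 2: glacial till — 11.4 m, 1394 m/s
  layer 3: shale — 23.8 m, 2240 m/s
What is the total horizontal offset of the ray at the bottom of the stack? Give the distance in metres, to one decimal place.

Ray parameter p = sin 13.2° / 854 m/s = 2.6739e-04 s/m.
Layer 1: θ = 13.20°; offset = 3.0·tan 13.20° = 0.704 m.
Layer 2: sin θ = p·1394 = 0.3727 → θ = 21.88°; offset = 11.4·tan 21.88° = 4.579 m.
Layer 3: sin θ = p·2240 = 0.5990 → θ = 36.79°; offset = 23.8·tan 36.79° = 17.801 m.
Summing the layer offsets gives 23.084 m.

23.1 m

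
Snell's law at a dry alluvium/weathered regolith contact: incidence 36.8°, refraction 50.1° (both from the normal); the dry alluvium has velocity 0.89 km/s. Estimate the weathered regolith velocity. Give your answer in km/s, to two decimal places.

1.14 km/s

Snell's law: sin 36.8°/V₁ = sin 50.1°/V₂.
V₂ = V₁·sin 50.1°/sin 36.8° = 0.89 × 1.2807 = 1.14 km/s.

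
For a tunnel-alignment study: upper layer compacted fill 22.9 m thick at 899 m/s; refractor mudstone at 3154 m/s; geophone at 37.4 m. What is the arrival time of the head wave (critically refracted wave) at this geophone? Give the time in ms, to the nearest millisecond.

t = x/V₂ + 2h·√(V₂²−V₁²)/(V₁V₂).
√(V₂²−V₁²) = √(3154²−899²) = 3023.2 m/s; delay term = 2·22.9·3023.2/(899·3154) = 0.04883 s.
t = 37.4/3154 + 0.04883 = 0.06069 s.

61 ms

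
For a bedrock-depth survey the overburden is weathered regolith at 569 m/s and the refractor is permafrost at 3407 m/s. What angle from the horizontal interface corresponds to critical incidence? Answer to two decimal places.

80.39°

Critical incidence: sin θ_c = V₁/V₂ = 569/3407 = 0.1670.
θ_c = arcsin 0.1670 = 9.61°.
Measured from the interface: 90° − 9.61° = 80.39°.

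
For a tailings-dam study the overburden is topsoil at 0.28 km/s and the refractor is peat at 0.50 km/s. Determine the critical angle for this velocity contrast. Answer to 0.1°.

At critical incidence the refracted ray runs along the interface (θ₂ = 90°), so sin θ_c = V₁/V₂.
θ_c = arcsin(0.28/0.50) = arcsin 0.5600 = 34.06°.

34.1°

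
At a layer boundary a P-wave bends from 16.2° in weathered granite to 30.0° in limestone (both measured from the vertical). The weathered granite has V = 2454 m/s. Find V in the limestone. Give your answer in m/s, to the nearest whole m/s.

4398 m/s

sin 16.2° = 0.2790; sin 30.0° = 0.5000.
V₂ = V₁·(sin θ₂/sin θ₁) = 2454·(0.5000/0.2790) = 4397.99 m/s.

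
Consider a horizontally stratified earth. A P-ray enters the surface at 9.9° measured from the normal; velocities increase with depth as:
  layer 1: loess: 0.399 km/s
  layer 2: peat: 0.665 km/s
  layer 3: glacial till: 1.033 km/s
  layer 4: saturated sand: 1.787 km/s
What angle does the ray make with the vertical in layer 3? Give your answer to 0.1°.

26.4°

Snell's law across each interface conserves sin θ / V, so sin θ_3 = V_3·sin θ₁/V₁.
sin θ_3 = 1.033 × sin 9.9° / 0.399 = 0.4451.
θ_3 = 26.43° from the vertical.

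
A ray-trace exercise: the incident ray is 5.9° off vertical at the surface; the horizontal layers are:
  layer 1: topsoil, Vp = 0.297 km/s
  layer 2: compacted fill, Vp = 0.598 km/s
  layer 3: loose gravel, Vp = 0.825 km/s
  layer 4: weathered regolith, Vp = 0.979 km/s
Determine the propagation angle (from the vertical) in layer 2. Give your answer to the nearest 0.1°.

11.9°

Ray parameter p = sin 5.9° / 0.297 = 3.4610e-01 s/km.
sin θ_2 = p·V_2 = 3.4610e-01 × 0.598 = 0.2070.
θ_2 = 11.94° from the vertical.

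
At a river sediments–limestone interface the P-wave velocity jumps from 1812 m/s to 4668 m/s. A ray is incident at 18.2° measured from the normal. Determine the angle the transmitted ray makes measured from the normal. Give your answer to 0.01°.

53.57°

Snell's law: sin θ₂ = (V₂/V₁)·sin θ₁ = (4668/1812)·sin 18.2° = 0.8046.
θ₂ = arcsin 0.8046 = 53.57° from the normal.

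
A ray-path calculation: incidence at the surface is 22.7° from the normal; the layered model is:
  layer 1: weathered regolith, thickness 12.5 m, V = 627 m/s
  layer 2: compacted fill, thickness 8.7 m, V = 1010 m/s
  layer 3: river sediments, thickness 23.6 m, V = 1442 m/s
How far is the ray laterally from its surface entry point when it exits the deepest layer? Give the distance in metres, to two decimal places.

Apply Snell's law at each interface; in layer i the horizontal offset is hᵢ·tan θᵢ.
Layer 1: θ = 22.70°; offset = 12.5·tan 22.70° = 5.2289 m.
Layer 2: sin θ = 1010·sin 22.7°/627 = 0.6216, θ = 38.44°; offset = 8.7·tan 38.44° = 6.9043 m.
Layer 3: sin θ = 1442·sin 22.7°/627 = 0.8875, θ = 62.56°; offset = 23.6·tan 62.56° = 45.4582 m.
Total horizontal offset = 57.5914 m.

57.59 m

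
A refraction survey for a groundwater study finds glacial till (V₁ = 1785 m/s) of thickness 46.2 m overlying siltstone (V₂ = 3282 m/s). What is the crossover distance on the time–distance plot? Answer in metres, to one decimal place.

170.0 m

θ_c = arcsin(1785/3282) = 32.95°, so cos θ_c = 0.8392 and tᵢ = 2h cos θ_c/V₁ = 0.0434 s.
At crossover x/V₁ = x/V₂ + tᵢ ⇒ x = tᵢ/(1/V₁ − 1/V₂) = 0.04344/(5.6022e-04 − 3.0469e-04) = 170.00 m.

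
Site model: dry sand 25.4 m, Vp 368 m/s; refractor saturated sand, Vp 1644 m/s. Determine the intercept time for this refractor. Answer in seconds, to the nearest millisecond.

0.135 s

tᵢ = 2h·√(V₂²−V₁²)/(V₁V₂).
√(V₂²−V₁²) = √(1644²−368²) = 1602.3 m/s.
tᵢ = 2·25.4·1602.3/(368·1644) = 0.13454 s.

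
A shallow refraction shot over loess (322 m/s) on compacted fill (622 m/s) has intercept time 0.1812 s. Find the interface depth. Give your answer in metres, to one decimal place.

34.1 m

h = tᵢ·V₁·V₂ / (2·√(V₂²−V₁²)).
√(V₂²−V₁²) = √(622² − 322²) = 532.2 m/s.
h = 0.1812 s × 322 × 622 / (2 × 532.2) = 34.10 m.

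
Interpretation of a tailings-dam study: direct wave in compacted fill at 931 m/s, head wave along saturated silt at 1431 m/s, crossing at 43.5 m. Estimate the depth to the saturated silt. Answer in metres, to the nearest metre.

h = (x_cross/2)·√((V₂−V₁)/(V₂+V₁)).
(V₂−V₁)/(V₂+V₁) = (1431−931)/(1431+931) = 0.2117; √ = 0.4601.
h = (43.5/2)·0.4601 = 10.01 m.

10 m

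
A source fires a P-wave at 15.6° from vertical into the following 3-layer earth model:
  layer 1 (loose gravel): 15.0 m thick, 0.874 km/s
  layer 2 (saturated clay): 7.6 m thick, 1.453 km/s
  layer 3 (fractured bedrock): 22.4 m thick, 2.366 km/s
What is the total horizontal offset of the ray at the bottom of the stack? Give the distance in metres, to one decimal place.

31.8 m

Ray parameter p = sin 15.6° / 0.874 km/s = 3.0769e-01 s/km.
Layer 1: θ = 15.60°; offset = 15.0·tan 15.60° = 4.188 m.
Layer 2: sin θ = p·1.453 = 0.4471 → θ = 26.56°; offset = 7.6·tan 26.56° = 3.798 m.
Layer 3: sin θ = p·2.366 = 0.7280 → θ = 46.72°; offset = 22.4·tan 46.72° = 23.785 m.
Total horizontal offset = 31.772 m.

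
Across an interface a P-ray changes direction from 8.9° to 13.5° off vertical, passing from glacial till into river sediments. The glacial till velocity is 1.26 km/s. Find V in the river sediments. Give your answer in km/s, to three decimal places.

sin 8.9° = 0.1547; sin 13.5° = 0.2334.
V₂ = V₁·(sin θ₂/sin θ₁) = 1.26·(0.2334/0.1547) = 1.901 km/s.

1.901 km/s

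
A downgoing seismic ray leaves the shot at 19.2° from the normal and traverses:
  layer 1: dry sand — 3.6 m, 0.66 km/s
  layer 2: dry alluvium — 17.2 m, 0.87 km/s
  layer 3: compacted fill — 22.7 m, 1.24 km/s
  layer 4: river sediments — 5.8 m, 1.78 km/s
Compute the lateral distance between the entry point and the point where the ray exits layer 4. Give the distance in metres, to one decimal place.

38.5 m

p = sin θ₁/V₁ = sin 19.2°/0.66 = 4.9828e-01 s/km is conserved through the stack.
Layer 1: θ = 19.20°; offset = 3.6·tan 19.20° = 1.254 m.
Layer 2: sin θ = p·0.87 = 0.4335 → θ = 25.69°; offset = 17.2·tan 25.69° = 8.274 m.
Layer 3: sin θ = p·1.24 = 0.6179 → θ = 38.16°; offset = 22.7·tan 38.16° = 17.838 m.
Layer 4: sin θ = p·1.78 = 0.8869 → θ = 62.49°; offset = 5.8·tan 62.49° = 11.138 m.
Summing the layer offsets gives 38.504 m.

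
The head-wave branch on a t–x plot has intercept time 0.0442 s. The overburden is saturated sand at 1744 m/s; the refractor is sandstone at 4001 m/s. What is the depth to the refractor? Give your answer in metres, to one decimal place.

42.8 m

θ_c = arcsin(1744/4001) = 25.84°; cos θ_c = 0.9000.
tᵢ = 2h cos θ_c/V₁ ⇒ h = tᵢ·V₁/(2 cos θ_c) = 0.0442·1744/(2·0.9000) = 42.82 m.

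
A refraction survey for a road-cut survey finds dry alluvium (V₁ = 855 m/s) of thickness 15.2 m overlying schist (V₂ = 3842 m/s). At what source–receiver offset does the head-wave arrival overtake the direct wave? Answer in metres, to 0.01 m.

θ_c = arcsin(855/3842) = 12.86°, so cos θ_c = 0.9749 and tᵢ = 2h cos θ_c/V₁ = 0.0347 s.
At crossover x/V₁ = x/V₂ + tᵢ ⇒ x = tᵢ/(1/V₁ − 1/V₂) = 0.03466/(1.1696e-03 − 2.6028e-04) = 38.12 m.

38.12 m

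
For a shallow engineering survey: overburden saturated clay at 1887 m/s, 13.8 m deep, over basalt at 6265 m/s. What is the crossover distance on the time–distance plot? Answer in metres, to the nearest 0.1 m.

37.7 m

x_cross = 2h·√((V₂+V₁)/(V₂−V₁)).
(V₂+V₁)/(V₂−V₁) = (6265+1887)/(6265−1887) = 1.8620; √ = 1.3646.
x_cross = 2·13.8·1.3646 = 37.66 m.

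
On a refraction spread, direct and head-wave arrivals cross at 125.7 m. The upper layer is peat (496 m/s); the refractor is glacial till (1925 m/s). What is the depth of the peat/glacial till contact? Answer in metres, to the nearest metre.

h = (x_cross/2)·√((V₂−V₁)/(V₂+V₁)).
(V₂−V₁)/(V₂+V₁) = (1925−496)/(1925+496) = 0.5903; √ = 0.7683.
h = (125.7/2)·0.7683 = 48.29 m.

48 m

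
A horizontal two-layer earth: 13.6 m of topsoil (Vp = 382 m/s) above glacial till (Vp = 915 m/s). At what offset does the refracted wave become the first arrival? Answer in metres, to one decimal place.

42.4 m

x_cross = 2h·√((V₂+V₁)/(V₂−V₁)).
(V₂+V₁)/(V₂−V₁) = (915+382)/(915−382) = 2.4334; √ = 1.5599.
x_cross = 2·13.6·1.5599 = 42.43 m.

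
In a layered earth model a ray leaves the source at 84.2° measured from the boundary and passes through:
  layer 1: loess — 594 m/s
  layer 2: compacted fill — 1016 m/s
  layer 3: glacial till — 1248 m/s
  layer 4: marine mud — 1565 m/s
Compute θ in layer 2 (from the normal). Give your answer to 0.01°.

9.95°

From the normal: θ₁ = 90° − 84.2° = 5.8°.
Ray parameter p = sin 5.8° / 594 = 1.7013e-04 s/m.
sin θ_2 = p·V_2 = 1.7013e-04 × 1016 = 0.1729.
θ_2 = 9.95° from the vertical.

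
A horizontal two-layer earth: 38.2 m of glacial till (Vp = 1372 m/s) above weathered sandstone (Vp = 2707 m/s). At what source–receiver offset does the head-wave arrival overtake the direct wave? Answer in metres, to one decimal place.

x_cross = 2h·√((V₂+V₁)/(V₂−V₁)).
(V₂+V₁)/(V₂−V₁) = (2707+1372)/(2707−1372) = 3.0554; √ = 1.7480.
x_cross = 2·38.2·1.7480 = 133.55 m.

133.5 m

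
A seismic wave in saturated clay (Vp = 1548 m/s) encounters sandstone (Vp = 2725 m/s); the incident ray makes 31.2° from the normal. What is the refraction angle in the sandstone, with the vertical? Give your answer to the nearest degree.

66°

Snell's law: sin θ₂ = (V₂/V₁)·sin θ₁ = (2725/1548)·sin 31.2° = 0.9119.
θ₂ = sin⁻¹(0.9119) = 65.77° (from vertical).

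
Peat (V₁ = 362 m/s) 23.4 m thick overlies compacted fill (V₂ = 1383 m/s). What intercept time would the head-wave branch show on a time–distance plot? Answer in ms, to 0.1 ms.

tᵢ = 2h·√(V₂²−V₁²)/(V₁V₂).
√(V₂²−V₁²) = √(1383²−362²) = 1334.8 m/s.
tᵢ = 2·23.4·1334.8/(362·1383) = 0.12477 s.

124.8 ms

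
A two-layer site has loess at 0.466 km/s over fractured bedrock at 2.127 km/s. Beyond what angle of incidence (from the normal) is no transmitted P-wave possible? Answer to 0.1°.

12.7°

Critical incidence: sin θ_c = V₁/V₂ = 0.466/2.127 = 0.2191.
θ_c = arcsin 0.2191 = 12.66°.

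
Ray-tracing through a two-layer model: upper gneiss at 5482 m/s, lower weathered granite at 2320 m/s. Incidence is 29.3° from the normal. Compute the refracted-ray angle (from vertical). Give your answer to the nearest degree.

sin θ₁/V₁ = sin θ₂/V₂ ⇒ sin θ₂ = 2320·sin 29.3°/5482 = 2320·0.4894/5482 = 0.2071.
θ₂ = sin⁻¹(0.2071) = 11.95° (from vertical).

12°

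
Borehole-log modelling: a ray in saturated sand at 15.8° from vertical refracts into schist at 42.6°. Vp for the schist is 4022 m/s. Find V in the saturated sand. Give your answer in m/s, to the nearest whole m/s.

1618 m/s

Snell's law: sin 15.8°/V₁ = sin 42.6°/V₂.
V₁ = V₂·sin 15.8°/sin 42.6° = 4022 × 0.4023 = 1617.89 m/s.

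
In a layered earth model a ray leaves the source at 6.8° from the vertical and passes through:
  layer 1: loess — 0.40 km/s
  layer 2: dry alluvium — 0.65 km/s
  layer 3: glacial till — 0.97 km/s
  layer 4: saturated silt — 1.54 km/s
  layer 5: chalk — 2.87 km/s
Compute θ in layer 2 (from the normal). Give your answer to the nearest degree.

11°

Ray parameter p = sin 6.8° / 0.40 = 2.9601e-01 s/km.
sin θ_2 = p·V_2 = 2.9601e-01 × 0.65 = 0.1924.
θ_2 = arcsin 0.1924 = 11.09°.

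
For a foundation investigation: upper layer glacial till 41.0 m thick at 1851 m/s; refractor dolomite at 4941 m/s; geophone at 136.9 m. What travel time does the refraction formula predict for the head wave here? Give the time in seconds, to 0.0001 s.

θ_c = arcsin(V₁/V₂) = arcsin(1851/4941) = 22.00°, cos θ_c = 0.9272.
Intercept time tᵢ = 2h cos θ_c / V₁ = 2·41.0·0.9272/1851 = 0.04107 s.
t = x/V₂ + tᵢ = 136.9/4941 + 0.04107 = 0.06878 s.

0.0688 s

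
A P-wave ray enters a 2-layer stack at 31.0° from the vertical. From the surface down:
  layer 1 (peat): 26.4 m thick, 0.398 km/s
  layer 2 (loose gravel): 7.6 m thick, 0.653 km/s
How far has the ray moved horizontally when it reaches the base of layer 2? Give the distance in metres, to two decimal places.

27.87 m

p = sin θ₁/V₁ = sin 31.0°/0.398 = 1.2941e+00 s/km is conserved through the stack.
Layer 1: θ = 31.00°; offset = 26.4·tan 31.00° = 15.8627 m.
Layer 2: sin θ = p·0.653 = 0.8450 → θ = 57.67°; offset = 7.6·tan 57.67° = 12.0102 m.
Σ offsets = 27.8729 m.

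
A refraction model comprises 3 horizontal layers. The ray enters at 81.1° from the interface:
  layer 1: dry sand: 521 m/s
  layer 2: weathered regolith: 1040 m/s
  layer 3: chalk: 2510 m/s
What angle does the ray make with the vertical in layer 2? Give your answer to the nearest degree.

18°

From the normal: θ₁ = 90° − 81.1° = 8.9°.
Snell's law across each interface conserves sin θ / V, so sin θ_2 = V_2·sin θ₁/V₁.
sin θ_2 = 1040 × sin 8.9° / 521 = 0.3088.
θ_2 = arcsin 0.3088 = 17.99°.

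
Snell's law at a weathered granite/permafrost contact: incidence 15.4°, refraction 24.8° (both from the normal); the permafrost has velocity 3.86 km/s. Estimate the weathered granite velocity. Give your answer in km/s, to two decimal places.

sin 15.4° = 0.2656; sin 24.8° = 0.4195.
V₁ = V₂·(sin θ₁/sin θ₂) = 3.86·(0.2656/0.4195) = 2.44 km/s.

2.44 km/s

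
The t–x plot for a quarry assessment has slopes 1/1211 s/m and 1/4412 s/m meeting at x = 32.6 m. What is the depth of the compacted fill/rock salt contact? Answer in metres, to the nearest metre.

x_cross = 2h·√((V₂+V₁)/(V₂−V₁)) → h = x_cross / (2·√((V₂+V₁)/(V₂−V₁))).
√((V₂+V₁)/(V₂−V₁)) = √((4412+1211)/(4412−1211)) = 1.3254.
h = 32.6 / (2·1.3254) = 12.30 m.

12 m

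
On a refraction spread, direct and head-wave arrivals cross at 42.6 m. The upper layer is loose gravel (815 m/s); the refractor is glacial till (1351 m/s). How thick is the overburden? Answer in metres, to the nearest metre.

h = (x_cross/2)·√((V₂−V₁)/(V₂+V₁)).
(V₂−V₁)/(V₂+V₁) = (1351−815)/(1351+815) = 0.2475; √ = 0.4975.
h = (42.6/2)·0.4975 = 10.60 m.

11 m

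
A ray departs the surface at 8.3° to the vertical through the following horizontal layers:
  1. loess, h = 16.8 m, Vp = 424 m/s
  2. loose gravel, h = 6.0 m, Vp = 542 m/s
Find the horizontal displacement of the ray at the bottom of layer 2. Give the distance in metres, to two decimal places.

Apply Snell's law at each interface; in layer i the horizontal offset is hᵢ·tan θᵢ.
Layer 1: θ = 8.30°; offset = 16.8·tan 8.30° = 2.4509 m.
Layer 2: sin θ = 542·sin 8.3°/424 = 0.1845, θ = 10.63°; offset = 6.0·tan 10.63° = 1.1265 m.
Summing the layer offsets gives 3.5774 m.

3.58 m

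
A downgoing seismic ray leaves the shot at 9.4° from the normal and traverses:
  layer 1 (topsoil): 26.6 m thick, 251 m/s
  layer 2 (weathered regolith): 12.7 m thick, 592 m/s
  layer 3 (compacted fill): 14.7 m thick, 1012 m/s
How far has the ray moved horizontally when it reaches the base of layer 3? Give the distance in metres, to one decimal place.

p = sin θ₁/V₁ = sin 9.4°/251 = 6.5070e-04 s/m is conserved through the stack.
Layer 1: θ = 9.40°; offset = 26.6·tan 9.40° = 4.404 m.
Layer 2: sin θ = p·592 = 0.3852 → θ = 22.66°; offset = 12.7·tan 22.66° = 5.301 m.
Layer 3: sin θ = p·1012 = 0.6585 → θ = 41.19°; offset = 14.7·tan 41.19° = 12.863 m.
Σ offsets = 22.568 m.

22.6 m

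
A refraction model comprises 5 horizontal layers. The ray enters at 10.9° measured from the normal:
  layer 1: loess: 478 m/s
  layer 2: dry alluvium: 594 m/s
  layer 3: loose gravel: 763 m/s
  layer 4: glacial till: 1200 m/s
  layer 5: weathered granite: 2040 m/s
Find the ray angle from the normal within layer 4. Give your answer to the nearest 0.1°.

Ray parameter p = sin 10.9° / 478 = 3.9560e-04 s/m.
sin θ_4 = p·V_4 = 3.9560e-04 × 1200 = 0.4747.
θ_4 = 28.34° from the vertical.

28.3°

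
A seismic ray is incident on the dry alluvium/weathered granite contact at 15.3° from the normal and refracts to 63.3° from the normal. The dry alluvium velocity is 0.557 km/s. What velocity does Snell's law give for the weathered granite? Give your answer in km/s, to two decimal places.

Snell's law: sin 15.3°/V₁ = sin 63.3°/V₂.
V₂ = V₁·sin 63.3°/sin 15.3° = 0.557 × 3.3856 = 1.89 km/s.

1.89 km/s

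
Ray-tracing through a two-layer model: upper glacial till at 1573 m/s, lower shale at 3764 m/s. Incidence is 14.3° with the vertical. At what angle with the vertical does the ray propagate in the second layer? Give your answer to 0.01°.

36.23°

Snell's law: sin θ₂ = (V₂/V₁)·sin θ₁ = (3764/1573)·sin 14.3° = 0.5910.
θ₂ = arcsin 0.5910 = 36.23° from the normal.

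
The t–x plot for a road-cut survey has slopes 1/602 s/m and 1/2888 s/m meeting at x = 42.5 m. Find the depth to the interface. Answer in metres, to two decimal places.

x_cross = 2h·√((V₂+V₁)/(V₂−V₁)) → h = x_cross / (2·√((V₂+V₁)/(V₂−V₁))).
√((V₂+V₁)/(V₂−V₁)) = √((2888+602)/(2888−602)) = 1.2356.
h = 42.5 / (2·1.2356) = 17.20 m.

17.20 m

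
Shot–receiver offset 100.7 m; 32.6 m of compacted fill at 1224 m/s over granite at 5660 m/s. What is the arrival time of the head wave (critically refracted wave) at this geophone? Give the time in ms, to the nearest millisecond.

θ_c = arcsin(V₁/V₂) = arcsin(1224/5660) = 12.49°, cos θ_c = 0.9763.
Intercept time tᵢ = 2h cos θ_c / V₁ = 2·32.6·0.9763/1224 = 0.05201 s.
t = x/V₂ + tᵢ = 100.7/5660 + 0.05201 = 0.06980 s.

70 ms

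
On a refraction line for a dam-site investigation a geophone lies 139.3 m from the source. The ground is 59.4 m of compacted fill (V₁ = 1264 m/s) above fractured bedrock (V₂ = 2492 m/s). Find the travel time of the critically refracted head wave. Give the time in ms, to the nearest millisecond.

137 ms

t = x/V₂ + 2h·√(V₂²−V₁²)/(V₁V₂).
√(V₂²−V₁²) = √(2492²−1264²) = 2147.6 m/s; delay term = 2·59.4·2147.6/(1264·2492) = 0.08100 s.
t = 139.3/2492 + 0.08100 = 0.13690 s.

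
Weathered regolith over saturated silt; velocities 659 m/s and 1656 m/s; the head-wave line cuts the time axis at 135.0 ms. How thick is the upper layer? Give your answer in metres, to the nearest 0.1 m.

48.5 m

θ_c = arcsin(659/1656) = 23.45°; cos θ_c = 0.9174.
tᵢ = 2h cos θ_c/V₁ ⇒ h = tᵢ·V₁/(2 cos θ_c) = 0.135·659/(2·0.9174) = 48.49 m.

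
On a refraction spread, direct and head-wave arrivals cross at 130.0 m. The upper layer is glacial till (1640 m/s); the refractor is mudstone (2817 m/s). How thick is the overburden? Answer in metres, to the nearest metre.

33 m

x_cross = 2h·√((V₂+V₁)/(V₂−V₁)) → h = x_cross / (2·√((V₂+V₁)/(V₂−V₁))).
√((V₂+V₁)/(V₂−V₁)) = √((2817+1640)/(2817−1640)) = 1.9460.
h = 130.0 / (2·1.9460) = 33.40 m.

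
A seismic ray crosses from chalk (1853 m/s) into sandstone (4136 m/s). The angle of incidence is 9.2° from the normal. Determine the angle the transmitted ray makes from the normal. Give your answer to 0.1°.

20.9°

sin θ₁/V₁ = sin θ₂/V₂ ⇒ sin θ₂ = 4136·sin 9.2°/1853 = 4136·0.1599/1853 = 0.3569.
θ₂ = arcsin 0.3569 = 20.91° from the normal.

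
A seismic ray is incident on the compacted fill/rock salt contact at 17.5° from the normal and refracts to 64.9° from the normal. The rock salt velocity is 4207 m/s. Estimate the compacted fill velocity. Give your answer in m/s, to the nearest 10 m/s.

sin 17.5° = 0.3007; sin 64.9° = 0.9056.
V₁ = V₂·(sin θ₁/sin θ₂) = 4207·(0.3007/0.9056) = 1396.99 m/s.

1400 m/s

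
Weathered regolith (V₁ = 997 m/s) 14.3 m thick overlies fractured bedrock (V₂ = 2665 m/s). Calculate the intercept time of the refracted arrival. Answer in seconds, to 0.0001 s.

0.0266 s

θ_c = arcsin(V₁/V₂) = arcsin(997/2665) = 21.97°; cos θ_c = 0.9274.
tᵢ = 2h·cos θ_c / V₁ = 2·14.3·0.9274 / 997 = 0.02660 s.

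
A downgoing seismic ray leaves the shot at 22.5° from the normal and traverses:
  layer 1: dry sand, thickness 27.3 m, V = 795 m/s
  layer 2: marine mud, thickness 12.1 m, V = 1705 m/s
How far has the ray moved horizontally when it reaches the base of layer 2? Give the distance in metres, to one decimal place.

28.7 m

Apply Snell's law at each interface; in layer i the horizontal offset is hᵢ·tan θᵢ.
Layer 1: θ = 22.50°; offset = 27.3·tan 22.50° = 11.308 m.
Layer 2: sin θ = 1705·sin 22.5°/795 = 0.8207, θ = 55.16°; offset = 12.1·tan 55.16° = 17.382 m.
Total horizontal offset = 28.690 m.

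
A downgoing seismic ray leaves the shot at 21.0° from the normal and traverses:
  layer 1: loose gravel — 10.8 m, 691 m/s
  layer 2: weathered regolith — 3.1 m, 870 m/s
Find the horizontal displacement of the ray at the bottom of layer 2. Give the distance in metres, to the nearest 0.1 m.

Ray parameter p = sin 21.0° / 691 m/s = 5.1862e-04 s/m.
Layer 1: θ = 21.00°; offset = 10.8·tan 21.00° = 4.146 m.
Layer 2: sin θ = p·870 = 0.4512 → θ = 26.82°; offset = 3.1·tan 26.82° = 1.567 m.
Σ offsets = 5.713 m.

5.7 m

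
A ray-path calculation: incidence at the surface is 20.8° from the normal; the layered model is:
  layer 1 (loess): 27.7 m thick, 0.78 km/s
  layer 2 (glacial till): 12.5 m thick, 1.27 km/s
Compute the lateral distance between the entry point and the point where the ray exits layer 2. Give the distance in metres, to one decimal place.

Ray parameter p = sin 20.8° / 0.78 km/s = 4.5527e-01 s/km.
Layer 1: θ = 20.80°; offset = 27.7·tan 20.80° = 10.522 m.
Layer 2: sin θ = p·1.27 = 0.5782 → θ = 35.32°; offset = 12.5·tan 35.32° = 8.858 m.
Total horizontal offset = 19.380 m.

19.4 m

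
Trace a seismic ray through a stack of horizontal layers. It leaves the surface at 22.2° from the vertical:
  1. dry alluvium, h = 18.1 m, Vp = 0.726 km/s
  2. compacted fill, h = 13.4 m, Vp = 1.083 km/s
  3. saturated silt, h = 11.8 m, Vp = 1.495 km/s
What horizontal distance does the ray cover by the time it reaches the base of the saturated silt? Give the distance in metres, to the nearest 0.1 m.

31.1 m

Apply Snell's law at each interface; in layer i the horizontal offset is hᵢ·tan θᵢ.
Layer 1: θ = 22.20°; offset = 18.1·tan 22.20° = 7.386 m.
Layer 2: sin θ = 1.083·sin 22.2°/0.726 = 0.5636, θ = 34.31°; offset = 13.4·tan 34.31° = 9.144 m.
Layer 3: sin θ = 1.495·sin 22.2°/0.726 = 0.7781, θ = 51.08°; offset = 11.8·tan 51.08° = 14.615 m.
Σ offsets = 31.145 m.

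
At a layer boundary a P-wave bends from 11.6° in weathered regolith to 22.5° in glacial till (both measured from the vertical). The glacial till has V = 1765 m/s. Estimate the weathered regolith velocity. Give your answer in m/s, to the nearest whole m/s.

927 m/s

Snell's law: sin 11.6°/V₁ = sin 22.5°/V₂.
V₁ = V₂·sin 11.6°/sin 22.5° = 1765 × 0.5254 = 927.41 m/s.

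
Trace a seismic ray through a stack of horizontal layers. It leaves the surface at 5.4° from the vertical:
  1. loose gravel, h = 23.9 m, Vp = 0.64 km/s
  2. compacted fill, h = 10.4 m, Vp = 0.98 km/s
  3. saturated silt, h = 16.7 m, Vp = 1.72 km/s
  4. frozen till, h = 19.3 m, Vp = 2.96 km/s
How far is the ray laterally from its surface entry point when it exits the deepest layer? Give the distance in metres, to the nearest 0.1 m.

Apply Snell's law at each interface; in layer i the horizontal offset is hᵢ·tan θᵢ.
Layer 1: θ = 5.40°; offset = 23.9·tan 5.40° = 2.259 m.
Layer 2: sin θ = 0.98·sin 5.4°/0.64 = 0.1441, θ = 8.29°; offset = 10.4·tan 8.29° = 1.514 m.
Layer 3: sin θ = 1.72·sin 5.4°/0.64 = 0.2529, θ = 14.65°; offset = 16.7·tan 14.65° = 4.366 m.
Layer 4: sin θ = 2.96·sin 5.4°/0.64 = 0.4353, θ = 25.80°; offset = 19.3·tan 25.80° = 9.331 m.
Summing the layer offsets gives 17.470 m.

17.5 m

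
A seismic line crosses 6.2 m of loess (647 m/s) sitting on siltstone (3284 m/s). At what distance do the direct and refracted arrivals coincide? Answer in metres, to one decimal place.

θ_c = arcsin(647/3284) = 11.36°, so cos θ_c = 0.9804 and tᵢ = 2h cos θ_c/V₁ = 0.0188 s.
At crossover x/V₁ = x/V₂ + tᵢ ⇒ x = tᵢ/(1/V₁ − 1/V₂) = 0.01879/(1.5456e-03 − 3.0451e-04) = 15.14 m.

15.1 m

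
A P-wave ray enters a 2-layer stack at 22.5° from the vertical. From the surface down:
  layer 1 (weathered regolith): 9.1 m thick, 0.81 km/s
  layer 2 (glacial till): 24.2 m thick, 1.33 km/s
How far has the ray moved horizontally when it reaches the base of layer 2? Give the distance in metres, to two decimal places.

Ray parameter p = sin 22.5° / 0.81 km/s = 4.7245e-01 s/km.
Layer 1: θ = 22.50°; offset = 9.1·tan 22.50° = 3.7693 m.
Layer 2: sin θ = p·1.33 = 0.6284 → θ = 38.93°; offset = 24.2·tan 38.93° = 19.5472 m.
Summing the layer offsets gives 23.3165 m.

23.32 m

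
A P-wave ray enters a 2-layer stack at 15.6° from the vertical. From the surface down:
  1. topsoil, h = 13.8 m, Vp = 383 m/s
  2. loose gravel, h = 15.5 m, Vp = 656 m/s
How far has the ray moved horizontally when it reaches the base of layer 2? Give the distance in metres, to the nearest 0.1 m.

11.9 m

Apply Snell's law at each interface; in layer i the horizontal offset is hᵢ·tan θᵢ.
Layer 1: θ = 15.60°; offset = 13.8·tan 15.60° = 3.853 m.
Layer 2: sin θ = 656·sin 15.6°/383 = 0.4606, θ = 27.43°; offset = 15.5·tan 27.43° = 8.043 m.
Total horizontal offset = 11.896 m.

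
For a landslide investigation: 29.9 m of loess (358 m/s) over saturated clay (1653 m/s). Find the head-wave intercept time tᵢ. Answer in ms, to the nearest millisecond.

tᵢ = 2h·√(V₂²−V₁²)/(V₁V₂).
√(V₂²−V₁²) = √(1653²−358²) = 1613.8 m/s.
tᵢ = 2·29.9·1613.8/(358·1653) = 0.16307 s.

163 ms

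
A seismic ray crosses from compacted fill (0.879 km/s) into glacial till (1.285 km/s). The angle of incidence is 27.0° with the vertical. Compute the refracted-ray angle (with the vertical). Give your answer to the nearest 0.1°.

sin θ₁/V₁ = sin θ₂/V₂ ⇒ sin θ₂ = 1.285·sin 27.0°/0.879 = 1.285·0.4540/0.879 = 0.6637.
θ₂ = sin⁻¹(0.6637) = 41.58° (from vertical).

41.6°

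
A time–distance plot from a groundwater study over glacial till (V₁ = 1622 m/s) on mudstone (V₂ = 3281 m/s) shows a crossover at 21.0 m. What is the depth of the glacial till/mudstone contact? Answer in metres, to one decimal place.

x_cross = 2h·√((V₂+V₁)/(V₂−V₁)) → h = x_cross / (2·√((V₂+V₁)/(V₂−V₁))).
√((V₂+V₁)/(V₂−V₁)) = √((3281+1622)/(3281−1622)) = 1.7191.
h = 21.0 / (2·1.7191) = 6.11 m.

6.1 m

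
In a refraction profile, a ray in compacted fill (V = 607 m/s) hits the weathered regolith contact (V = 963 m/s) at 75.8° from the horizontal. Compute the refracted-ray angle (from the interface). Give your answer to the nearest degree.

Convert to the normal: θ₁ = 90° − 75.8° = 14.2°.
Snell's law: sin θ₂ = (V₂/V₁)·sin θ₁ = (963/607)·sin 14.2° = 0.3892.
θ₂ = sin⁻¹(0.3892) = 22.90° (from vertical).
From the interface: 90° − 22.90° = 67.10°.

67°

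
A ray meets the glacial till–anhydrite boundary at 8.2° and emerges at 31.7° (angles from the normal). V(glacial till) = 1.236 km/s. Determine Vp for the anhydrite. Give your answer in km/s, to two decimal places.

4.55 km/s

sin 8.2° = 0.1426; sin 31.7° = 0.5255.
V₂ = V₁·(sin θ₂/sin θ₁) = 1.236·(0.5255/0.1426) = 4.55 km/s.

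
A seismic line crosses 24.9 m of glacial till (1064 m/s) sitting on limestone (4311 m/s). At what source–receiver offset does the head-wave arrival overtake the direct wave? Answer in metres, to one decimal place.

64.1 m

θ_c = arcsin(1064/4311) = 14.29°, so cos θ_c = 0.9691 and tᵢ = 2h cos θ_c/V₁ = 0.0454 s.
At crossover x/V₁ = x/V₂ + tᵢ ⇒ x = tᵢ/(1/V₁ − 1/V₂) = 0.04536/(9.3985e-04 − 2.3196e-04) = 64.07 m.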